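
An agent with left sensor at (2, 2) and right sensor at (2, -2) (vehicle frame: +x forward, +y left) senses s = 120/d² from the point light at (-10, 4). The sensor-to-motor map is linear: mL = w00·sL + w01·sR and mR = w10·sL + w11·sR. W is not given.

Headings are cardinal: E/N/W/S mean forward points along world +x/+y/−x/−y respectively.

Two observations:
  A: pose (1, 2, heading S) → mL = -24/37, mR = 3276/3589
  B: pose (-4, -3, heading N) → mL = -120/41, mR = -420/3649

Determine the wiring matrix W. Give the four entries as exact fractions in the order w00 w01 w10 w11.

obs A: pose=(1,2,S) → sL=24/37, sR=120/97, mL=-24/37, mR=3276/3589
obs B: pose=(-4,-3,N) → sL=120/41, sR=120/89, mL=-120/41, mR=-420/3649
sensor matrix S = [[24/37, 120/97], [120/41, 120/89]]; det S = -35965440/13096261
solve [mL_A; mL_B] = S·[w00; w01] and [mR_A; mR_B] = S·[w10; w11]:
  w00 = -1, w01 = 0, w10 = -1/2, w11 = 1

-1 0 -1/2 1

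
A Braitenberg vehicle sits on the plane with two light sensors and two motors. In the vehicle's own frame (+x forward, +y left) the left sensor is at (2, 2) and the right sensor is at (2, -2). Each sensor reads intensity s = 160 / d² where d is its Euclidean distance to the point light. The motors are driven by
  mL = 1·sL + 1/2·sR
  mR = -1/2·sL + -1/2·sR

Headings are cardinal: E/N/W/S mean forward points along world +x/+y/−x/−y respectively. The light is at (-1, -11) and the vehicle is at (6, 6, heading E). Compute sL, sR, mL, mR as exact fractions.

left sensor world pos  = (8, 8); dL² = 442
right sensor world pos = (8, 4); dR² = 306
sL = 160/442 = 80/221
sR = 160/306 = 80/153
mL = 1·sL + 1/2·sR = 1240/1989
mR = -1/2·sL + -1/2·sR = -880/1989

80/221 80/153 1240/1989 -880/1989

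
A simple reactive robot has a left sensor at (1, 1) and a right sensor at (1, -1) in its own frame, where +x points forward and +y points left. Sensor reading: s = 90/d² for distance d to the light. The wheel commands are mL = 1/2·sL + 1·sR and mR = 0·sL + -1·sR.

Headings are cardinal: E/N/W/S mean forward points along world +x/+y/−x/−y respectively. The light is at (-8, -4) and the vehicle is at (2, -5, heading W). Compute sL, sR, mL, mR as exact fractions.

left sensor world pos  = (1, -6); dL² = 85
right sensor world pos = (1, -4); dR² = 81
sL = 90/85 = 18/17
sR = 90/81 = 10/9
mL = 1/2·sL + 1·sR = 251/153
mR = 0·sL + -1·sR = -10/9

18/17 10/9 251/153 -10/9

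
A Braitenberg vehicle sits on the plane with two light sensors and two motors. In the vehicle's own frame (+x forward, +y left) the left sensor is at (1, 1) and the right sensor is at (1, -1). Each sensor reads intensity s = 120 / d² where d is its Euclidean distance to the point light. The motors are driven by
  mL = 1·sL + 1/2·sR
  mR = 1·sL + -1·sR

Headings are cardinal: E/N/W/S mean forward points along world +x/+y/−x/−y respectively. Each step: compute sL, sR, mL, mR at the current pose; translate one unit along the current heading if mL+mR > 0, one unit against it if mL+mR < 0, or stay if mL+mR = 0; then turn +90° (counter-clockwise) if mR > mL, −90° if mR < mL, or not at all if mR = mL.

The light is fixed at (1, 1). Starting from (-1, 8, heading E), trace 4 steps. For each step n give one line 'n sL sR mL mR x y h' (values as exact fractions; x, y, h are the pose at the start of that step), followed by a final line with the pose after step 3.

0 24/13 120/37 1668/481 -672/481 -1 8 E
1 10/3 3 29/6 1/3 0 8 S
2 120/29 120/53 8100/1537 2880/1537 0 7 W
3 60/29 12/5 474/145 -48/145 -1 7 N
final -1 8 E

n=0: pose=(-1,8,E); sL=24/13, sR=120/37; mL=1668/481, mR=-672/481; mL+mR=996/481 → advance +1; mR−mL=-180/37 → turn -1·90°
n=1: pose=(0,8,S); sL=10/3, sR=3; mL=29/6, mR=1/3; mL+mR=31/6 → advance +1; mR−mL=-9/2 → turn -1·90°
n=2: pose=(0,7,W); sL=120/29, sR=120/53; mL=8100/1537, mR=2880/1537; mL+mR=10980/1537 → advance +1; mR−mL=-180/53 → turn -1·90°
n=3: pose=(-1,7,N); sL=60/29, sR=12/5; mL=474/145, mR=-48/145; mL+mR=426/145 → advance +1; mR−mL=-18/5 → turn -1·90°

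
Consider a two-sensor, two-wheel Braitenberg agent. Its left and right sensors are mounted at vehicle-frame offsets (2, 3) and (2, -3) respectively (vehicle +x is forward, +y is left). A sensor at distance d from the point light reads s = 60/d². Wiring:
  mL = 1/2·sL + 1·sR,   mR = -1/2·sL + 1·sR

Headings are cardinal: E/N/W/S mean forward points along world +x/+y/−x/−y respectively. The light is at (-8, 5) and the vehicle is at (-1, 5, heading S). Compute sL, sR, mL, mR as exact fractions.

15/26 3 171/52 141/52

left sensor world pos  = (2, 3); dL² = 104
right sensor world pos = (-4, 3); dR² = 20
sL = 60/104 = 15/26
sR = 60/20 = 3
mL = 1/2·sL + 1·sR = 171/52
mR = -1/2·sL + 1·sR = 141/52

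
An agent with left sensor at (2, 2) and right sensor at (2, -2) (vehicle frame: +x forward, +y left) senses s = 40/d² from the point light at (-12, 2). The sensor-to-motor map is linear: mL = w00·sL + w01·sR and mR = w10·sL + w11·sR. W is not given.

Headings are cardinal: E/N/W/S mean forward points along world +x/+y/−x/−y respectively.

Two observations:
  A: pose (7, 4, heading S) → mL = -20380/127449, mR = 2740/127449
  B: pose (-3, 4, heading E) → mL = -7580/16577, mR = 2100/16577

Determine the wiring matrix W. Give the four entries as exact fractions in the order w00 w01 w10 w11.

obs A: pose=(7,4,S) → sL=40/441, sR=40/289, mL=-20380/127449, mR=2740/127449
obs B: pose=(-3,4,E) → sL=40/137, sR=40/121, mL=-7580/16577, mR=2100/16577
sensor matrix S = [[40/441, 40/289], [40/137, 40/121]]; det S = -22028800/2112722073
solve [mL_A; mL_B] = S·[w00; w01] and [mR_A; mR_B] = S·[w10; w11]:
  w00 = -1, w01 = -1/2, w10 = 1, w11 = -1/2

-1 -1/2 1 -1/2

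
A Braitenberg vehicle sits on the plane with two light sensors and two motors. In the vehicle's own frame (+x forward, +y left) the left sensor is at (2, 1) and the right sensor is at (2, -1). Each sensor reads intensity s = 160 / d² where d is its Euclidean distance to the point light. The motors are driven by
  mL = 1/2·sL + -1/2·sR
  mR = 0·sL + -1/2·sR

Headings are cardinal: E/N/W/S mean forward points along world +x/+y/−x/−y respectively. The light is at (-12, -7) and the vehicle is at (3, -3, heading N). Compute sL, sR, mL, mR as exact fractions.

20/29 40/73 150/2117 -20/73

left sensor world pos  = (2, -1); dL² = 232
right sensor world pos = (4, -1); dR² = 292
sL = 160/232 = 20/29
sR = 160/292 = 40/73
mL = 1/2·sL + -1/2·sR = 150/2117
mR = 0·sL + -1/2·sR = -20/73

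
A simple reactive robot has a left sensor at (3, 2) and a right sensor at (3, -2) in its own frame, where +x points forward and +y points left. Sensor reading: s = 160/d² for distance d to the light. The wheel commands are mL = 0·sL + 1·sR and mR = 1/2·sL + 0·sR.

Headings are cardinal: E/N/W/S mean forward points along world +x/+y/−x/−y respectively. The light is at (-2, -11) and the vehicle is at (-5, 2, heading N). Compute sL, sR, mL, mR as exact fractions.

left sensor world pos  = (-7, 5); dL² = 281
right sensor world pos = (-3, 5); dR² = 257
sL = 160/281 = 160/281
sR = 160/257 = 160/257
mL = 0·sL + 1·sR = 160/257
mR = 1/2·sL + 0·sR = 80/281

160/281 160/257 160/257 80/281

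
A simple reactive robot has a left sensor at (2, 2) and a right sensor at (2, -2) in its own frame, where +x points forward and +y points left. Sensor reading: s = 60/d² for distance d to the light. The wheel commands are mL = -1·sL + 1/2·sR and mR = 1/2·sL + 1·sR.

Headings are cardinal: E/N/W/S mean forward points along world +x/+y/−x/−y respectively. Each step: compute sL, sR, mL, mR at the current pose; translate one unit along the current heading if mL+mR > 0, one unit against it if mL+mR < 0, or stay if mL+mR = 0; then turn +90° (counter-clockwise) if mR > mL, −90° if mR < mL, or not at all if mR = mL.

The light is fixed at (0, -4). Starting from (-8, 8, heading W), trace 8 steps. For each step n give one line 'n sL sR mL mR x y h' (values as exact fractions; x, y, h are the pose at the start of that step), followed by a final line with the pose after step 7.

n=0: pose=(-8,8,W); sL=3/10, sR=15/74; mL=-147/740, mR=261/740; mL+mR=57/370 → advance +1; mR−mL=102/185 → turn +1·90°
n=1: pose=(-9,8,S); sL=60/149, sR=60/221; mL=-8790/32929, mR=15570/32929; mL+mR=6780/32929 → advance +1; mR−mL=24360/32929 → turn +1·90°
n=2: pose=(-9,7,E); sL=30/109, sR=6/13; mL=-63/1417, mR=849/1417; mL+mR=786/1417 → advance +1; mR−mL=912/1417 → turn +1·90°
n=3: pose=(-8,7,N); sL=60/269, sR=12/41; mL=-846/11029, mR=4458/11029; mL+mR=3612/11029 → advance +1; mR−mL=5304/11029 → turn +1·90°
n=4: pose=(-8,8,W); sL=3/10, sR=15/74; mL=-147/740, mR=261/740; mL+mR=57/370 → advance +1; mR−mL=102/185 → turn +1·90°
n=5: pose=(-9,8,S); sL=60/149, sR=60/221; mL=-8790/32929, mR=15570/32929; mL+mR=6780/32929 → advance +1; mR−mL=24360/32929 → turn +1·90°
n=6: pose=(-9,7,E); sL=30/109, sR=6/13; mL=-63/1417, mR=849/1417; mL+mR=786/1417 → advance +1; mR−mL=912/1417 → turn +1·90°
n=7: pose=(-8,7,N); sL=60/269, sR=12/41; mL=-846/11029, mR=4458/11029; mL+mR=3612/11029 → advance +1; mR−mL=5304/11029 → turn +1·90°

0 3/10 15/74 -147/740 261/740 -8 8 W
1 60/149 60/221 -8790/32929 15570/32929 -9 8 S
2 30/109 6/13 -63/1417 849/1417 -9 7 E
3 60/269 12/41 -846/11029 4458/11029 -8 7 N
4 3/10 15/74 -147/740 261/740 -8 8 W
5 60/149 60/221 -8790/32929 15570/32929 -9 8 S
6 30/109 6/13 -63/1417 849/1417 -9 7 E
7 60/269 12/41 -846/11029 4458/11029 -8 7 N
final -8 8 W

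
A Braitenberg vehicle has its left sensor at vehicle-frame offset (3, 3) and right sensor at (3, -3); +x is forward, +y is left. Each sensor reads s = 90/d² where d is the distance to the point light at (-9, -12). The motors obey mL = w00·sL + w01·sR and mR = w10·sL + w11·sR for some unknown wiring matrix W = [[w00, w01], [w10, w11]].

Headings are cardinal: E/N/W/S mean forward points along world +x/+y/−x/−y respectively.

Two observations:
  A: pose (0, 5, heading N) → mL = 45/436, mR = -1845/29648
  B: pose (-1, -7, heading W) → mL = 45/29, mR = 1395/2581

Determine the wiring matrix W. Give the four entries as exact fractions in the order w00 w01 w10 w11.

1/2 0 1/2 -1

obs A: pose=(0,5,N) → sL=45/218, sR=45/272, mL=45/436, mR=-1845/29648
obs B: pose=(-1,-7,W) → sL=90/29, sR=90/89, mL=45/29, mR=1395/2581
sensor matrix S = [[45/218, 45/272], [90/29, 90/89]]; det S = -11657925/38260744
solve [mL_A; mL_B] = S·[w00; w01] and [mR_A; mR_B] = S·[w10; w11]:
  w00 = 1/2, w01 = 0, w10 = 1/2, w11 = -1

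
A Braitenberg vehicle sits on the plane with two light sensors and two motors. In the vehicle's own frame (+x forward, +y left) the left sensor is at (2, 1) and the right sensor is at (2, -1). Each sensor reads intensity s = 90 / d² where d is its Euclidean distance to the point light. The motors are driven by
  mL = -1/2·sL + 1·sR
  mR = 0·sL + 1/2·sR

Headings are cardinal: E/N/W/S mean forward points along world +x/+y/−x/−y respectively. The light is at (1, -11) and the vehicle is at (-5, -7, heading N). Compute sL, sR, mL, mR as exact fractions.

left sensor world pos  = (-6, -5); dL² = 85
right sensor world pos = (-4, -5); dR² = 61
sL = 90/85 = 18/17
sR = 90/61 = 90/61
mL = -1/2·sL + 1·sR = 981/1037
mR = 0·sL + 1/2·sR = 45/61

18/17 90/61 981/1037 45/61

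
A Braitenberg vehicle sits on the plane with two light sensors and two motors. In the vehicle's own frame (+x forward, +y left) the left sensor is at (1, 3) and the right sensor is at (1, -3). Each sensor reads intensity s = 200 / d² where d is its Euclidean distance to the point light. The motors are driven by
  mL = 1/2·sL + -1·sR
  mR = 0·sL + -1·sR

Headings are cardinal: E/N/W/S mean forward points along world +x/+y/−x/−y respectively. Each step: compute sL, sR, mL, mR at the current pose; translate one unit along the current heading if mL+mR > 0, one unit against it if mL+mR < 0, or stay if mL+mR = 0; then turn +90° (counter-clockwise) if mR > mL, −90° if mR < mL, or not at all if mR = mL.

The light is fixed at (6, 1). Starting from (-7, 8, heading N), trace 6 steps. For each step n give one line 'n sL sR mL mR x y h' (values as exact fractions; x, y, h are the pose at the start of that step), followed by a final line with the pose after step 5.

n=0: pose=(-7,8,N); sL=5/8, sR=50/41; mL=-595/656, mR=-50/41; mL+mR=-1395/656 → advance -1; mR−mL=-5/16 → turn -1·90°
n=1: pose=(-7,7,E); sL=8/9, sR=200/153; mL=-44/51, mR=-200/153; mL+mR=-332/153 → advance -1; mR−mL=-4/9 → turn -1·90°
n=2: pose=(-8,7,S); sL=100/73, sR=100/157; mL=550/11461, mR=-100/157; mL+mR=-6750/11461 → advance -1; mR−mL=-50/73 → turn -1·90°
n=3: pose=(-8,8,W); sL=200/241, sR=8/13; mL=-628/3133, mR=-8/13; mL+mR=-2556/3133 → advance -1; mR−mL=-100/241 → turn -1·90°
n=4: pose=(-7,8,N); sL=5/8, sR=50/41; mL=-595/656, mR=-50/41; mL+mR=-1395/656 → advance -1; mR−mL=-5/16 → turn -1·90°
n=5: pose=(-7,7,E); sL=8/9, sR=200/153; mL=-44/51, mR=-200/153; mL+mR=-332/153 → advance -1; mR−mL=-4/9 → turn -1·90°

0 5/8 50/41 -595/656 -50/41 -7 8 N
1 8/9 200/153 -44/51 -200/153 -7 7 E
2 100/73 100/157 550/11461 -100/157 -8 7 S
3 200/241 8/13 -628/3133 -8/13 -8 8 W
4 5/8 50/41 -595/656 -50/41 -7 8 N
5 8/9 200/153 -44/51 -200/153 -7 7 E
final -8 7 S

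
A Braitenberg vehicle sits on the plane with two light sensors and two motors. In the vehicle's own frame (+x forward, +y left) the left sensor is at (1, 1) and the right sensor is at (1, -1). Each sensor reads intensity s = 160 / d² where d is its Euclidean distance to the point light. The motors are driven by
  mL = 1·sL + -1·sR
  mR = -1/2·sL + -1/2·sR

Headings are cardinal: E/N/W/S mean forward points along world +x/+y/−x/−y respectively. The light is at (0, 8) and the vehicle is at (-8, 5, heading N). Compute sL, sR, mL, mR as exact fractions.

left sensor world pos  = (-9, 6); dL² = 85
right sensor world pos = (-7, 6); dR² = 53
sL = 160/85 = 32/17
sR = 160/53 = 160/53
mL = 1·sL + -1·sR = -1024/901
mR = -1/2·sL + -1/2·sR = -2208/901

32/17 160/53 -1024/901 -2208/901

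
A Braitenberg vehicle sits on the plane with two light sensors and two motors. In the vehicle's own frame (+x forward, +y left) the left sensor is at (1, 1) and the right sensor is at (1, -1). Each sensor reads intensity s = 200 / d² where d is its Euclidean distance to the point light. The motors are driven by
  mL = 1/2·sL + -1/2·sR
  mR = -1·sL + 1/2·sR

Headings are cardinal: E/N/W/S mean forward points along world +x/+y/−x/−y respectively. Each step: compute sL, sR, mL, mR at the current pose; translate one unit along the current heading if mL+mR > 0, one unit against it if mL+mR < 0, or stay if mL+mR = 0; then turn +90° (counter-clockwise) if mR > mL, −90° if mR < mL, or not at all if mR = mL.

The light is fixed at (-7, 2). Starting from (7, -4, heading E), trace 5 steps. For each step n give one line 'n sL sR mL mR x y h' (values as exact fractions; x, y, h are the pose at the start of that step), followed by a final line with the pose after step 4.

0 4/5 100/137 24/685 -298/685 7 -4 E
1 40/49 200/193 -1040/9457 -2820/9457 6 -4 S
2 10/9 5/4 -5/72 -35/72 6 -3 W
3 40/37 200/241 1120/8917 -5940/8917 7 -3 N
4 4/5 100/137 24/685 -298/685 7 -4 E
final 6 -4 S

n=0: pose=(7,-4,E); sL=4/5, sR=100/137; mL=24/685, mR=-298/685; mL+mR=-2/5 → advance -1; mR−mL=-322/685 → turn -1·90°
n=1: pose=(6,-4,S); sL=40/49, sR=200/193; mL=-1040/9457, mR=-2820/9457; mL+mR=-20/49 → advance -1; mR−mL=-1780/9457 → turn -1·90°
n=2: pose=(6,-3,W); sL=10/9, sR=5/4; mL=-5/72, mR=-35/72; mL+mR=-5/9 → advance -1; mR−mL=-5/12 → turn -1·90°
n=3: pose=(7,-3,N); sL=40/37, sR=200/241; mL=1120/8917, mR=-5940/8917; mL+mR=-20/37 → advance -1; mR−mL=-7060/8917 → turn -1·90°
n=4: pose=(7,-4,E); sL=4/5, sR=100/137; mL=24/685, mR=-298/685; mL+mR=-2/5 → advance -1; mR−mL=-322/685 → turn -1·90°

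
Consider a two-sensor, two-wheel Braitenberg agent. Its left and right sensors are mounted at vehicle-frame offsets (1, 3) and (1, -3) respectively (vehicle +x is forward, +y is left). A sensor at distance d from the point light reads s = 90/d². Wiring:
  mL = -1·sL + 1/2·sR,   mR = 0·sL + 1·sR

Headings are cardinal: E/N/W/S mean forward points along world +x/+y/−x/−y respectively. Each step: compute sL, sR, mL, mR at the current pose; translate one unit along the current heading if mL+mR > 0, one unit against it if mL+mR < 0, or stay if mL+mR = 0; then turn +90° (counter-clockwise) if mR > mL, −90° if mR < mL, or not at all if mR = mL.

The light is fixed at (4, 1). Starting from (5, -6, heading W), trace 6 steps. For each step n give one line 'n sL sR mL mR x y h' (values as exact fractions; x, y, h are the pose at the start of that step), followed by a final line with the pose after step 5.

n=0: pose=(5,-6,W); sL=9/10, sR=45/8; mL=153/80, mR=45/8; mL+mR=603/80 → advance +1; mR−mL=297/80 → turn +1·90°
n=1: pose=(4,-6,S); sL=90/73, sR=90/73; mL=-45/73, mR=90/73; mL+mR=45/73 → advance +1; mR−mL=135/73 → turn +1·90°
n=2: pose=(4,-7,E); sL=45/13, sR=45/61; mL=-4905/1586, mR=45/61; mL+mR=-3735/1586 → advance -1; mR−mL=6075/1586 → turn +1·90°
n=3: pose=(3,-7,N); sL=18/13, sR=90/53; mL=-369/689, mR=90/53; mL+mR=801/689 → advance +1; mR−mL=1539/689 → turn +1·90°
n=4: pose=(3,-6,W); sL=45/52, sR=9/2; mL=18/13, mR=9/2; mL+mR=153/26 → advance +1; mR−mL=81/26 → turn +1·90°
n=5: pose=(2,-6,S); sL=18/13, sR=90/89; mL=-1017/1157, mR=90/89; mL+mR=153/1157 → advance +1; mR−mL=2187/1157 → turn +1·90°

0 9/10 45/8 153/80 45/8 5 -6 W
1 90/73 90/73 -45/73 90/73 4 -6 S
2 45/13 45/61 -4905/1586 45/61 4 -7 E
3 18/13 90/53 -369/689 90/53 3 -7 N
4 45/52 9/2 18/13 9/2 3 -6 W
5 18/13 90/89 -1017/1157 90/89 2 -6 S
final 2 -7 E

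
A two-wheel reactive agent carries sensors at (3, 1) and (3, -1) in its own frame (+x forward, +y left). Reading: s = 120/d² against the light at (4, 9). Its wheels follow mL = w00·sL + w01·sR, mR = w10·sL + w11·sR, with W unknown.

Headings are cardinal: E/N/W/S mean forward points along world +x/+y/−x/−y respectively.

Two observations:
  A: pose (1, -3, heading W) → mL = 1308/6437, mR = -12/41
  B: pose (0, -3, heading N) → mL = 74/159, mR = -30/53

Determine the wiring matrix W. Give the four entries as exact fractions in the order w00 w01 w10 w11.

obs A: pose=(1,-3,W) → sL=24/41, sR=120/157, mL=1308/6437, mR=-12/41
obs B: pose=(0,-3,N) → sL=60/53, sR=4/3, mL=74/159, mR=-30/53
sensor matrix S = [[24/41, 120/157], [60/53, 4/3]]; det S = -28928/341161
solve [mL_A; mL_B] = S·[w00; w01] and [mR_A; mR_B] = S·[w10; w11]:
  w00 = 1, w01 = -1/2, w10 = -1/2, w11 = 0

1 -1/2 -1/2 0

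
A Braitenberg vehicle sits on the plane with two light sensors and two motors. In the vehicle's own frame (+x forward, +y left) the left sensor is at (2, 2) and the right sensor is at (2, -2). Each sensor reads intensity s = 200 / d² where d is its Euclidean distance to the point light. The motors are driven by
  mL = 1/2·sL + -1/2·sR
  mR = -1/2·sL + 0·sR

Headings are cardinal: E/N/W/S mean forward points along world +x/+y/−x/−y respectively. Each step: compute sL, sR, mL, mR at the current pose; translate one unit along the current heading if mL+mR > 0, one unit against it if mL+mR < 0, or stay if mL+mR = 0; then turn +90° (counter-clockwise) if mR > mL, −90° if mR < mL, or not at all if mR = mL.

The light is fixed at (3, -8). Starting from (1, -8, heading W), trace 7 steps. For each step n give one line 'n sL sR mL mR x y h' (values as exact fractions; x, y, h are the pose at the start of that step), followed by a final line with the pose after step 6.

n=0: pose=(1,-8,W); sL=10, sR=10; mL=0, mR=-5; mL+mR=-5 → advance -1; mR−mL=-5 → turn -1·90°
n=1: pose=(2,-8,N); sL=200/13, sR=40; mL=-160/13, mR=-100/13; mL+mR=-20 → advance -1; mR−mL=60/13 → turn +1·90°
n=2: pose=(2,-9,W); sL=100/9, sR=20; mL=-40/9, mR=-50/9; mL+mR=-10 → advance -1; mR−mL=-10/9 → turn -1·90°
n=3: pose=(3,-9,N); sL=40, sR=40; mL=0, mR=-20; mL+mR=-20 → advance -1; mR−mL=-20 → turn -1·90°
n=4: pose=(3,-10,E); sL=50, sR=10; mL=20, mR=-25; mL+mR=-5 → advance -1; mR−mL=-45 → turn -1·90°
n=5: pose=(2,-10,S); sL=200/17, sR=8; mL=32/17, mR=-100/17; mL+mR=-4 → advance -1; mR−mL=-132/17 → turn -1·90°
n=6: pose=(2,-9,W); sL=100/9, sR=20; mL=-40/9, mR=-50/9; mL+mR=-10 → advance -1; mR−mL=-10/9 → turn -1·90°

0 10 10 0 -5 1 -8 W
1 200/13 40 -160/13 -100/13 2 -8 N
2 100/9 20 -40/9 -50/9 2 -9 W
3 40 40 0 -20 3 -9 N
4 50 10 20 -25 3 -10 E
5 200/17 8 32/17 -100/17 2 -10 S
6 100/9 20 -40/9 -50/9 2 -9 W
final 3 -9 N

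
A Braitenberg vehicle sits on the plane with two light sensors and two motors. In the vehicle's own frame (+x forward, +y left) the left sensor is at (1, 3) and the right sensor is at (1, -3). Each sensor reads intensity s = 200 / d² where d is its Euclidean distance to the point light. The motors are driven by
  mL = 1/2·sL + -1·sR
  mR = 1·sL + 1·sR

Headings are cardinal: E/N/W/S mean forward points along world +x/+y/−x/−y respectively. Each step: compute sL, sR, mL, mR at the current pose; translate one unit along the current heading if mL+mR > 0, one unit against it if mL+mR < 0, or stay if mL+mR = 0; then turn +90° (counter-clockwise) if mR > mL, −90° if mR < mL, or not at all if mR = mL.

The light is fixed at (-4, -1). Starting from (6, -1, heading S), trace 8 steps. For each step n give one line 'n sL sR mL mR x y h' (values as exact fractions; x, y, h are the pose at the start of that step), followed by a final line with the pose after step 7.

0 20/17 4 -58/17 88/17 6 -1 S
1 8/5 200/137 -452/685 2096/685 6 -2 E
2 25/8 50/49 425/784 1625/392 7 -2 N
3 200/109 200/109 -100/109 400/109 7 -1 W
4 20/17 4 -58/17 88/17 6 -1 S
5 8/5 200/137 -452/685 2096/685 6 -2 E
6 25/8 50/49 425/784 1625/392 7 -2 N
7 200/109 200/109 -100/109 400/109 7 -1 W
final 6 -1 S

n=0: pose=(6,-1,S); sL=20/17, sR=4; mL=-58/17, mR=88/17; mL+mR=30/17 → advance +1; mR−mL=146/17 → turn +1·90°
n=1: pose=(6,-2,E); sL=8/5, sR=200/137; mL=-452/685, mR=2096/685; mL+mR=12/5 → advance +1; mR−mL=2548/685 → turn +1·90°
n=2: pose=(7,-2,N); sL=25/8, sR=50/49; mL=425/784, mR=1625/392; mL+mR=75/16 → advance +1; mR−mL=2825/784 → turn +1·90°
n=3: pose=(7,-1,W); sL=200/109, sR=200/109; mL=-100/109, mR=400/109; mL+mR=300/109 → advance +1; mR−mL=500/109 → turn +1·90°
n=4: pose=(6,-1,S); sL=20/17, sR=4; mL=-58/17, mR=88/17; mL+mR=30/17 → advance +1; mR−mL=146/17 → turn +1·90°
n=5: pose=(6,-2,E); sL=8/5, sR=200/137; mL=-452/685, mR=2096/685; mL+mR=12/5 → advance +1; mR−mL=2548/685 → turn +1·90°
n=6: pose=(7,-2,N); sL=25/8, sR=50/49; mL=425/784, mR=1625/392; mL+mR=75/16 → advance +1; mR−mL=2825/784 → turn +1·90°
n=7: pose=(7,-1,W); sL=200/109, sR=200/109; mL=-100/109, mR=400/109; mL+mR=300/109 → advance +1; mR−mL=500/109 → turn +1·90°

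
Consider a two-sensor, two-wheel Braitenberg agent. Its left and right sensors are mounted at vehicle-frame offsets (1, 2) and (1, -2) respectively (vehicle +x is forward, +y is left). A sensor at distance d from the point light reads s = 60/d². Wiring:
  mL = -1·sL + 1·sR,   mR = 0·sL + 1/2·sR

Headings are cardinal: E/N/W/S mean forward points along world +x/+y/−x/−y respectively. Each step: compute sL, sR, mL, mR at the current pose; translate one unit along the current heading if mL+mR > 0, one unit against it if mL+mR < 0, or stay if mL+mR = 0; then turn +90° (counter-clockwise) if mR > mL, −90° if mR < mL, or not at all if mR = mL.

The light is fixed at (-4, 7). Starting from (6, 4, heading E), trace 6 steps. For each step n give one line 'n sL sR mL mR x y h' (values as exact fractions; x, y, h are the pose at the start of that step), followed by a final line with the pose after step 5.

0 30/61 30/73 -360/4453 15/73 6 4 E
1 12/17 60/173 -1056/2941 30/173 7 4 N
2 15/34 15/26 30/221 15/52 7 3 W
3 60/169 60/89 4800/15041 30/89 6 3 S
4 6/13 6/17 -24/221 3/17 6 2 E
5 60/97 12/37 -1056/3589 6/37 7 2 N
final 7 1 W

n=0: pose=(6,4,E); sL=30/61, sR=30/73; mL=-360/4453, mR=15/73; mL+mR=555/4453 → advance +1; mR−mL=1275/4453 → turn +1·90°
n=1: pose=(7,4,N); sL=12/17, sR=60/173; mL=-1056/2941, mR=30/173; mL+mR=-546/2941 → advance -1; mR−mL=1566/2941 → turn +1·90°
n=2: pose=(7,3,W); sL=15/34, sR=15/26; mL=30/221, mR=15/52; mL+mR=375/884 → advance +1; mR−mL=135/884 → turn +1·90°
n=3: pose=(6,3,S); sL=60/169, sR=60/89; mL=4800/15041, mR=30/89; mL+mR=9870/15041 → advance +1; mR−mL=270/15041 → turn +1·90°
n=4: pose=(6,2,E); sL=6/13, sR=6/17; mL=-24/221, mR=3/17; mL+mR=15/221 → advance +1; mR−mL=63/221 → turn +1·90°
n=5: pose=(7,2,N); sL=60/97, sR=12/37; mL=-1056/3589, mR=6/37; mL+mR=-474/3589 → advance -1; mR−mL=1638/3589 → turn +1·90°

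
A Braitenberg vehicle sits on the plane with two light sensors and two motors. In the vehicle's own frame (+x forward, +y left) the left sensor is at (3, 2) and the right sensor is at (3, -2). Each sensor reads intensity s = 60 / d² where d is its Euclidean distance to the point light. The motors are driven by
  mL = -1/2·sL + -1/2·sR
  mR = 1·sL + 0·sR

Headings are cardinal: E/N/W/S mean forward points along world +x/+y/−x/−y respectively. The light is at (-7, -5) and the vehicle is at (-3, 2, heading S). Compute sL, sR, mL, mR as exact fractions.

left sensor world pos  = (-1, -1); dL² = 52
right sensor world pos = (-5, -1); dR² = 20
sL = 60/52 = 15/13
sR = 60/20 = 3
mL = -1/2·sL + -1/2·sR = -27/13
mR = 1·sL + 0·sR = 15/13

15/13 3 -27/13 15/13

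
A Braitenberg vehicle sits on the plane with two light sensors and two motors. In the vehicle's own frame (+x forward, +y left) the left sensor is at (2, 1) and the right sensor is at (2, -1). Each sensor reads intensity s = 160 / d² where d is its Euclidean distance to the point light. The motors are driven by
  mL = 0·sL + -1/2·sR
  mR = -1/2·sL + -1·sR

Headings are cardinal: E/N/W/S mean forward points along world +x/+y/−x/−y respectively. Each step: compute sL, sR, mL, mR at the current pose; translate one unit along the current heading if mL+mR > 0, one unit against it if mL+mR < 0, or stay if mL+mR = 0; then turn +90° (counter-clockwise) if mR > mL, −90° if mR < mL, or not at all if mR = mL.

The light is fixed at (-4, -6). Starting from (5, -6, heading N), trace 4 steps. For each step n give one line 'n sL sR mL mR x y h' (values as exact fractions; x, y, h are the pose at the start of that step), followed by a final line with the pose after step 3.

n=0: pose=(5,-6,N); sL=40/17, sR=20/13; mL=-10/13, mR=-600/221; mL+mR=-770/221 → advance -1; mR−mL=-430/221 → turn -1·90°
n=1: pose=(5,-7,E); sL=160/121, sR=32/25; mL=-16/25, mR=-5872/3025; mL+mR=-7808/3025 → advance -1; mR−mL=-3936/3025 → turn -1·90°
n=2: pose=(4,-7,S); sL=16/9, sR=80/29; mL=-40/29, mR=-952/261; mL+mR=-1312/261 → advance -1; mR−mL=-592/261 → turn -1·90°
n=3: pose=(4,-6,W); sL=160/37, sR=160/37; mL=-80/37, mR=-240/37; mL+mR=-320/37 → advance -1; mR−mL=-160/37 → turn -1·90°

0 40/17 20/13 -10/13 -600/221 5 -6 N
1 160/121 32/25 -16/25 -5872/3025 5 -7 E
2 16/9 80/29 -40/29 -952/261 4 -7 S
3 160/37 160/37 -80/37 -240/37 4 -6 W
final 5 -6 N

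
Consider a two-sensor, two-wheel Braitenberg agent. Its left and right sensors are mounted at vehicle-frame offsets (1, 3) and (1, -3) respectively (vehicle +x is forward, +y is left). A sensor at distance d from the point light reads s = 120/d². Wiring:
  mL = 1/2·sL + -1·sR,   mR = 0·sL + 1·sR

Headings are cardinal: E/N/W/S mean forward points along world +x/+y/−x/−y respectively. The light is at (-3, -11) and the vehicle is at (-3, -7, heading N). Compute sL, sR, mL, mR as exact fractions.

60/17 60/17 -30/17 60/17

left sensor world pos  = (-6, -6); dL² = 34
right sensor world pos = (0, -6); dR² = 34
sL = 120/34 = 60/17
sR = 120/34 = 60/17
mL = 1/2·sL + -1·sR = -30/17
mR = 0·sL + 1·sR = 60/17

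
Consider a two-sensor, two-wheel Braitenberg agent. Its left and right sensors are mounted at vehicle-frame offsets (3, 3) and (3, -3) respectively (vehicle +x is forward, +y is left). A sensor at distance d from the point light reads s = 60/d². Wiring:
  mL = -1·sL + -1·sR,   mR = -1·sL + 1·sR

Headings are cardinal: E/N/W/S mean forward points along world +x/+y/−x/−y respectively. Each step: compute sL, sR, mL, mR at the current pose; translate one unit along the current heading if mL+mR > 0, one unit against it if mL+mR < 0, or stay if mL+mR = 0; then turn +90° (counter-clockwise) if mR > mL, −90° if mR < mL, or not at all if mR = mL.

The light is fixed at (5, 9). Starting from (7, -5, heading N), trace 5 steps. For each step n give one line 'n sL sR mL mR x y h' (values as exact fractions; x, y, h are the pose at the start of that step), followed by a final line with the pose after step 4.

0 30/61 30/73 -4020/4453 -360/4453 7 -5 N
1 12/65 12/29 -1128/1885 432/1885 7 -6 W
2 1/6 5/27 -19/54 1/54 8 -6 S
3 60/157 12/65 -5784/10205 -2016/10205 8 -5 E
4 30/61 30/73 -4020/4453 -360/4453 7 -5 N
final 7 -6 W

n=0: pose=(7,-5,N); sL=30/61, sR=30/73; mL=-4020/4453, mR=-360/4453; mL+mR=-60/61 → advance -1; mR−mL=60/73 → turn +1·90°
n=1: pose=(7,-6,W); sL=12/65, sR=12/29; mL=-1128/1885, mR=432/1885; mL+mR=-24/65 → advance -1; mR−mL=24/29 → turn +1·90°
n=2: pose=(8,-6,S); sL=1/6, sR=5/27; mL=-19/54, mR=1/54; mL+mR=-1/3 → advance -1; mR−mL=10/27 → turn +1·90°
n=3: pose=(8,-5,E); sL=60/157, sR=12/65; mL=-5784/10205, mR=-2016/10205; mL+mR=-120/157 → advance -1; mR−mL=24/65 → turn +1·90°
n=4: pose=(7,-5,N); sL=30/61, sR=30/73; mL=-4020/4453, mR=-360/4453; mL+mR=-60/61 → advance -1; mR−mL=60/73 → turn +1·90°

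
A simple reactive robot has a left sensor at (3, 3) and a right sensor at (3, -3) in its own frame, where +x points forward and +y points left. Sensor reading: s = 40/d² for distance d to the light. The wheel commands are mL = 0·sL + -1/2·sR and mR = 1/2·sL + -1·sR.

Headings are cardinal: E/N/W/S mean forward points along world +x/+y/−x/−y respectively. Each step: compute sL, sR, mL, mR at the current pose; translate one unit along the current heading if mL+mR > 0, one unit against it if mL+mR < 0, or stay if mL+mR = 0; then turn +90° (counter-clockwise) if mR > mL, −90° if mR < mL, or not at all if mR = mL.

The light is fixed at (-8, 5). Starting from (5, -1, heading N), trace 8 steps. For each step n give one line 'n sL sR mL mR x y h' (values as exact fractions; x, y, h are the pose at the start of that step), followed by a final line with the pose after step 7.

0 40/109 8/53 -4/53 188/5777 5 -1 N
1 1/5 10/29 -5/29 -71/290 5 -2 W
2 40/137 8/61 -4/61 124/8357 6 -2 N
3 20/121 20/73 -10/73 -1690/8833 6 -3 W
4 40/169 40/349 -20/349 220/58981 7 -3 N
5 5/36 2/9 -1/9 -11/72 7 -4 W
6 8/41 40/397 -20/397 -52/16277 8 -4 N
7 20/169 20/109 -10/109 -2290/18421 8 -5 W
final 9 -5 N

n=0: pose=(5,-1,N); sL=40/109, sR=8/53; mL=-4/53, mR=188/5777; mL+mR=-248/5777 → advance -1; mR−mL=624/5777 → turn +1·90°
n=1: pose=(5,-2,W); sL=1/5, sR=10/29; mL=-5/29, mR=-71/290; mL+mR=-121/290 → advance -1; mR−mL=-21/290 → turn -1·90°
n=2: pose=(6,-2,N); sL=40/137, sR=8/61; mL=-4/61, mR=124/8357; mL+mR=-424/8357 → advance -1; mR−mL=672/8357 → turn +1·90°
n=3: pose=(6,-3,W); sL=20/121, sR=20/73; mL=-10/73, mR=-1690/8833; mL+mR=-2900/8833 → advance -1; mR−mL=-480/8833 → turn -1·90°
n=4: pose=(7,-3,N); sL=40/169, sR=40/349; mL=-20/349, mR=220/58981; mL+mR=-3160/58981 → advance -1; mR−mL=3600/58981 → turn +1·90°
n=5: pose=(7,-4,W); sL=5/36, sR=2/9; mL=-1/9, mR=-11/72; mL+mR=-19/72 → advance -1; mR−mL=-1/24 → turn -1·90°
n=6: pose=(8,-4,N); sL=8/41, sR=40/397; mL=-20/397, mR=-52/16277; mL+mR=-872/16277 → advance -1; mR−mL=768/16277 → turn +1·90°
n=7: pose=(8,-5,W); sL=20/169, sR=20/109; mL=-10/109, mR=-2290/18421; mL+mR=-3980/18421 → advance -1; mR−mL=-600/18421 → turn -1·90°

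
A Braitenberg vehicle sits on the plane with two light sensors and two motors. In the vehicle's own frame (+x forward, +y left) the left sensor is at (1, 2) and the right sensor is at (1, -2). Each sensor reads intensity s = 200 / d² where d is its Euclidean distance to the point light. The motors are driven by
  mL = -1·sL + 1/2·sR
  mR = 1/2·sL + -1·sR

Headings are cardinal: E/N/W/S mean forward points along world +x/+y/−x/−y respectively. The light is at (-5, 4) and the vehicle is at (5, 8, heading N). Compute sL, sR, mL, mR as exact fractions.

200/89 200/169 -24900/15041 -900/15041

left sensor world pos  = (3, 9); dL² = 89
right sensor world pos = (7, 9); dR² = 169
sL = 200/89 = 200/89
sR = 200/169 = 200/169
mL = -1·sL + 1/2·sR = -24900/15041
mR = 1/2·sL + -1·sR = -900/15041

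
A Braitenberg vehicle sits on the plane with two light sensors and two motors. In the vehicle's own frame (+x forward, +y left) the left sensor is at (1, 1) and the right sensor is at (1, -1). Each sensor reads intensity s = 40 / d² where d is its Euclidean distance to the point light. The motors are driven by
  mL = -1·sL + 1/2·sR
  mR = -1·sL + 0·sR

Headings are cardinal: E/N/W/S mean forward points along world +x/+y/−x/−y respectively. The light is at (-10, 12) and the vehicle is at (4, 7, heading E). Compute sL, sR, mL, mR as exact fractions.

left sensor world pos  = (5, 8); dL² = 241
right sensor world pos = (5, 6); dR² = 261
sL = 40/241 = 40/241
sR = 40/261 = 40/261
mL = -1·sL + 1/2·sR = -5620/62901
mR = -1·sL + 0·sR = -40/241

40/241 40/261 -5620/62901 -40/241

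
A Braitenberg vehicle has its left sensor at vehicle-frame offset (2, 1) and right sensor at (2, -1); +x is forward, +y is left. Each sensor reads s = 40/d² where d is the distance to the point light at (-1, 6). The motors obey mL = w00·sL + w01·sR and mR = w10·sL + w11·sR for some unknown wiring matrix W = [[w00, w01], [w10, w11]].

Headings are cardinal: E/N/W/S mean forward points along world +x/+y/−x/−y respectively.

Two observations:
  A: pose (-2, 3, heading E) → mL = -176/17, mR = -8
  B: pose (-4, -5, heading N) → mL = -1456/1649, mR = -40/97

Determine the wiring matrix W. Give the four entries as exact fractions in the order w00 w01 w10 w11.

-1 -1 -1 0

obs A: pose=(-2,3,E) → sL=8, sR=40/17, mL=-176/17, mR=-8
obs B: pose=(-4,-5,N) → sL=40/97, sR=8/17, mL=-1456/1649, mR=-40/97
sensor matrix S = [[8, 40/17], [40/97, 8/17]]; det S = 4608/1649
solve [mL_A; mL_B] = S·[w00; w01] and [mR_A; mR_B] = S·[w10; w11]:
  w00 = -1, w01 = -1, w10 = -1, w11 = 0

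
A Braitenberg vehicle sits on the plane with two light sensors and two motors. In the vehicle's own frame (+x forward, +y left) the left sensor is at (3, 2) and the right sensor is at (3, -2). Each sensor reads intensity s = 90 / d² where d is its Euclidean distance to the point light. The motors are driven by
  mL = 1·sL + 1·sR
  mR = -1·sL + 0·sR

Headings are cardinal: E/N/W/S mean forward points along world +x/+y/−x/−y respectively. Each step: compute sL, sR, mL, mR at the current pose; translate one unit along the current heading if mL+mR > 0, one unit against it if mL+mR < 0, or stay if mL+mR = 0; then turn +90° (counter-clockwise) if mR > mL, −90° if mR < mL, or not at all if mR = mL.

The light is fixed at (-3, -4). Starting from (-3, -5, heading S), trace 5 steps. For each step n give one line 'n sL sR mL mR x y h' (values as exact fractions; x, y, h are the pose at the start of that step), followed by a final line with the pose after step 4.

n=0: pose=(-3,-5,S); sL=9/2, sR=9/2; mL=9, mR=-9/2; mL+mR=9/2 → advance +1; mR−mL=-27/2 → turn -1·90°
n=1: pose=(-3,-6,W); sL=18/5, sR=10; mL=68/5, mR=-18/5; mL+mR=10 → advance +1; mR−mL=-86/5 → turn -1·90°
n=2: pose=(-4,-6,N); sL=9, sR=45; mL=54, mR=-9; mL+mR=45 → advance +1; mR−mL=-63 → turn -1·90°
n=3: pose=(-4,-5,E); sL=18, sR=90/13; mL=324/13, mR=-18; mL+mR=90/13 → advance +1; mR−mL=-558/13 → turn -1·90°
n=4: pose=(-3,-5,S); sL=9/2, sR=9/2; mL=9, mR=-9/2; mL+mR=9/2 → advance +1; mR−mL=-27/2 → turn -1·90°

0 9/2 9/2 9 -9/2 -3 -5 S
1 18/5 10 68/5 -18/5 -3 -6 W
2 9 45 54 -9 -4 -6 N
3 18 90/13 324/13 -18 -4 -5 E
4 9/2 9/2 9 -9/2 -3 -5 S
final -3 -6 W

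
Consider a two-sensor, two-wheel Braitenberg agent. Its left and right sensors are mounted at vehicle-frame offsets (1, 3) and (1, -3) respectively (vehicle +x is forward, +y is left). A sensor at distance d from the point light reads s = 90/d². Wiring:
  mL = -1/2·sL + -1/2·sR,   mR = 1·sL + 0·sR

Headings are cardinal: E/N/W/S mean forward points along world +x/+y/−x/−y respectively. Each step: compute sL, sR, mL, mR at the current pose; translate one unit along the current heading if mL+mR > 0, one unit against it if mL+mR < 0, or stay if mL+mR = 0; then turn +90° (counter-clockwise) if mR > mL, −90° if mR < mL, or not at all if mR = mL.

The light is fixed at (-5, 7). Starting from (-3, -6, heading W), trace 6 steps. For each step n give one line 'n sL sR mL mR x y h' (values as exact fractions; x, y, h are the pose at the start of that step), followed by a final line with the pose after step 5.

0 90/257 90/101 -16110/25957 90/257 -3 -6 W
1 45/116 45/98 -4815/11368 45/116 -2 -6 S
2 90/97 90/241 -15210/23377 90/97 -2 -5 E
3 45/61 9/17 -657/1037 45/61 -1 -5 N
4 18/41 90/73 -2502/2993 18/41 -1 -4 W
5 45/104 45/74 -4005/7696 45/104 0 -4 S
final 0 -3 E

n=0: pose=(-3,-6,W); sL=90/257, sR=90/101; mL=-16110/25957, mR=90/257; mL+mR=-7020/25957 → advance -1; mR−mL=25200/25957 → turn +1·90°
n=1: pose=(-2,-6,S); sL=45/116, sR=45/98; mL=-4815/11368, mR=45/116; mL+mR=-405/11368 → advance -1; mR−mL=9225/11368 → turn +1·90°
n=2: pose=(-2,-5,E); sL=90/97, sR=90/241; mL=-15210/23377, mR=90/97; mL+mR=6480/23377 → advance +1; mR−mL=36900/23377 → turn +1·90°
n=3: pose=(-1,-5,N); sL=45/61, sR=9/17; mL=-657/1037, mR=45/61; mL+mR=108/1037 → advance +1; mR−mL=1422/1037 → turn +1·90°
n=4: pose=(-1,-4,W); sL=18/41, sR=90/73; mL=-2502/2993, mR=18/41; mL+mR=-1188/2993 → advance -1; mR−mL=3816/2993 → turn +1·90°
n=5: pose=(0,-4,S); sL=45/104, sR=45/74; mL=-4005/7696, mR=45/104; mL+mR=-675/7696 → advance -1; mR−mL=7335/7696 → turn +1·90°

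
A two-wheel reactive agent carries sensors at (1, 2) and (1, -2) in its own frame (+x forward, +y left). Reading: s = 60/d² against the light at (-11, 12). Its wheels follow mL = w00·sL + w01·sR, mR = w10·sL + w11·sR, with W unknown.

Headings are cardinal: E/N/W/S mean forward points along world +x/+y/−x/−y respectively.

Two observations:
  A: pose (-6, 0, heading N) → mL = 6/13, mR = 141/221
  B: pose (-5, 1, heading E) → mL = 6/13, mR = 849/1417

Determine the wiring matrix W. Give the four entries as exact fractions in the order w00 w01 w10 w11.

obs A: pose=(-6,0,N) → sL=6/13, sR=6/17, mL=6/13, mR=141/221
obs B: pose=(-5,1,E) → sL=6/13, sR=30/109, mL=6/13, mR=849/1417
sensor matrix S = [[6/13, 6/17], [6/13, 30/109]]; det S = -864/24089
solve [mL_A; mL_B] = S·[w00; w01] and [mR_A; mR_B] = S·[w10; w11]:
  w00 = 1, w01 = 0, w10 = 1, w11 = 1/2

1 0 1 1/2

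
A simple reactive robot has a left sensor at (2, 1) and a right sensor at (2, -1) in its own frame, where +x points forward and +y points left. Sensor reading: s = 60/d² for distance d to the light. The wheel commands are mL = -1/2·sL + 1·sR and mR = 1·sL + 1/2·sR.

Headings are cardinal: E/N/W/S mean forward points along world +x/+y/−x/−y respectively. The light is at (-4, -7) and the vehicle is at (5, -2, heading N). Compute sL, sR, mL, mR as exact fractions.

60/113 60/149 2310/16837 12330/16837

left sensor world pos  = (4, 0); dL² = 113
right sensor world pos = (6, 0); dR² = 149
sL = 60/113 = 60/113
sR = 60/149 = 60/149
mL = -1/2·sL + 1·sR = 2310/16837
mR = 1·sL + 1/2·sR = 12330/16837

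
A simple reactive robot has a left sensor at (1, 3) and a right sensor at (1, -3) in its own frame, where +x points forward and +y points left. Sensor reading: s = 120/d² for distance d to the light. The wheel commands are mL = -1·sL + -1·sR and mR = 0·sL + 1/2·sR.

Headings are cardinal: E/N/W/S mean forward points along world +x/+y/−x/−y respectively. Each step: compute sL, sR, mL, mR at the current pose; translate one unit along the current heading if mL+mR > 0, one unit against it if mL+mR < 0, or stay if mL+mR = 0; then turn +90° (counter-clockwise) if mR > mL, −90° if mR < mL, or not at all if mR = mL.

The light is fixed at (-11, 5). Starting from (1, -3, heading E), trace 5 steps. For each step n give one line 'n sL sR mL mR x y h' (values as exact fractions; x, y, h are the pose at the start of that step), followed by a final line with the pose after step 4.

n=0: pose=(1,-3,E); sL=60/97, sR=12/29; mL=-2904/2813, mR=6/29; mL+mR=-2322/2813 → advance -1; mR−mL=3486/2813 → turn +1·90°
n=1: pose=(0,-3,N); sL=120/113, sR=24/49; mL=-8592/5537, mR=12/49; mL+mR=-7236/5537 → advance -1; mR−mL=9948/5537 → turn +1·90°
n=2: pose=(0,-4,W); sL=30/61, sR=15/17; mL=-1425/1037, mR=15/34; mL+mR=-1935/2074 → advance -1; mR−mL=3765/2074 → turn +1·90°
n=3: pose=(1,-4,S); sL=24/65, sR=120/181; mL=-12144/11765, mR=60/181; mL+mR=-8244/11765 → advance -1; mR−mL=16044/11765 → turn +1·90°
n=4: pose=(1,-3,E); sL=60/97, sR=12/29; mL=-2904/2813, mR=6/29; mL+mR=-2322/2813 → advance -1; mR−mL=3486/2813 → turn +1·90°

0 60/97 12/29 -2904/2813 6/29 1 -3 E
1 120/113 24/49 -8592/5537 12/49 0 -3 N
2 30/61 15/17 -1425/1037 15/34 0 -4 W
3 24/65 120/181 -12144/11765 60/181 1 -4 S
4 60/97 12/29 -2904/2813 6/29 1 -3 E
final 0 -3 N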